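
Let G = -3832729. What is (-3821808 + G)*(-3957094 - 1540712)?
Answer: 42083159445822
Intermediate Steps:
(-3821808 + G)*(-3957094 - 1540712) = (-3821808 - 3832729)*(-3957094 - 1540712) = -7654537*(-5497806) = 42083159445822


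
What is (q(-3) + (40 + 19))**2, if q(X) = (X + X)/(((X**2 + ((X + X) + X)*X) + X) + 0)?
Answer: 418609/121 ≈ 3459.6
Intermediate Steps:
q(X) = 2*X/(X + 4*X**2) (q(X) = (2*X)/(((X**2 + (2*X + X)*X) + X) + 0) = (2*X)/(((X**2 + (3*X)*X) + X) + 0) = (2*X)/(((X**2 + 3*X**2) + X) + 0) = (2*X)/((4*X**2 + X) + 0) = (2*X)/((X + 4*X**2) + 0) = (2*X)/(X + 4*X**2) = 2*X/(X + 4*X**2))
(q(-3) + (40 + 19))**2 = (2/(1 + 4*(-3)) + (40 + 19))**2 = (2/(1 - 12) + 59)**2 = (2/(-11) + 59)**2 = (2*(-1/11) + 59)**2 = (-2/11 + 59)**2 = (647/11)**2 = 418609/121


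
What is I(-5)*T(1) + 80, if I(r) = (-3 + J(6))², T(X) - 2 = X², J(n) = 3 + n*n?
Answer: 3968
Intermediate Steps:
J(n) = 3 + n²
T(X) = 2 + X²
I(r) = 1296 (I(r) = (-3 + (3 + 6²))² = (-3 + (3 + 36))² = (-3 + 39)² = 36² = 1296)
I(-5)*T(1) + 80 = 1296*(2 + 1²) + 80 = 1296*(2 + 1) + 80 = 1296*3 + 80 = 3888 + 80 = 3968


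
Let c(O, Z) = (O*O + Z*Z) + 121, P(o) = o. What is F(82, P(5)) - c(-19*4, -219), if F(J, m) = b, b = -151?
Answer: -54009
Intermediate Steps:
F(J, m) = -151
c(O, Z) = 121 + O**2 + Z**2 (c(O, Z) = (O**2 + Z**2) + 121 = 121 + O**2 + Z**2)
F(82, P(5)) - c(-19*4, -219) = -151 - (121 + (-19*4)**2 + (-219)**2) = -151 - (121 + (-76)**2 + 47961) = -151 - (121 + 5776 + 47961) = -151 - 1*53858 = -151 - 53858 = -54009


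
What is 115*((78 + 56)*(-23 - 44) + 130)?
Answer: -1017520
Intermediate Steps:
115*((78 + 56)*(-23 - 44) + 130) = 115*(134*(-67) + 130) = 115*(-8978 + 130) = 115*(-8848) = -1017520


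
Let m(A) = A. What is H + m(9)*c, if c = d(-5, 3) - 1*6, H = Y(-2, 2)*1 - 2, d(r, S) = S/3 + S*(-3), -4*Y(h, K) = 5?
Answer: -517/4 ≈ -129.25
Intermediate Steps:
Y(h, K) = -5/4 (Y(h, K) = -¼*5 = -5/4)
d(r, S) = -8*S/3 (d(r, S) = S*(⅓) - 3*S = S/3 - 3*S = -8*S/3)
H = -13/4 (H = -5/4*1 - 2 = -5/4 - 2 = -13/4 ≈ -3.2500)
c = -14 (c = -8/3*3 - 1*6 = -8 - 6 = -14)
H + m(9)*c = -13/4 + 9*(-14) = -13/4 - 126 = -517/4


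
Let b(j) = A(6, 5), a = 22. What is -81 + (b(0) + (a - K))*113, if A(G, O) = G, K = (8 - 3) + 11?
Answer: 1275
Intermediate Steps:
K = 16 (K = 5 + 11 = 16)
b(j) = 6
-81 + (b(0) + (a - K))*113 = -81 + (6 + (22 - 1*16))*113 = -81 + (6 + (22 - 16))*113 = -81 + (6 + 6)*113 = -81 + 12*113 = -81 + 1356 = 1275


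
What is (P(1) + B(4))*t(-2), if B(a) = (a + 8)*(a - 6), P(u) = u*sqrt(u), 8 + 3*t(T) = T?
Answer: 230/3 ≈ 76.667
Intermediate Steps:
t(T) = -8/3 + T/3
P(u) = u**(3/2)
B(a) = (-6 + a)*(8 + a) (B(a) = (8 + a)*(-6 + a) = (-6 + a)*(8 + a))
(P(1) + B(4))*t(-2) = (1**(3/2) + (-48 + 4**2 + 2*4))*(-8/3 + (1/3)*(-2)) = (1 + (-48 + 16 + 8))*(-8/3 - 2/3) = (1 - 24)*(-10/3) = -23*(-10/3) = 230/3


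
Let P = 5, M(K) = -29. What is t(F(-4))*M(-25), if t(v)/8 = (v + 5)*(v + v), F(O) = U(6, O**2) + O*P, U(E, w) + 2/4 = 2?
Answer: -115884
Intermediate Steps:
U(E, w) = 3/2 (U(E, w) = -1/2 + 2 = 3/2)
F(O) = 3/2 + 5*O (F(O) = 3/2 + O*5 = 3/2 + 5*O)
t(v) = 16*v*(5 + v) (t(v) = 8*((v + 5)*(v + v)) = 8*((5 + v)*(2*v)) = 8*(2*v*(5 + v)) = 16*v*(5 + v))
t(F(-4))*M(-25) = (16*(3/2 + 5*(-4))*(5 + (3/2 + 5*(-4))))*(-29) = (16*(3/2 - 20)*(5 + (3/2 - 20)))*(-29) = (16*(-37/2)*(5 - 37/2))*(-29) = (16*(-37/2)*(-27/2))*(-29) = 3996*(-29) = -115884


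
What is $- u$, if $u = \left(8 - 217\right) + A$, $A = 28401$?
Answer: $-28192$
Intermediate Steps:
$u = 28192$ ($u = \left(8 - 217\right) + 28401 = -209 + 28401 = 28192$)
$- u = \left(-1\right) 28192 = -28192$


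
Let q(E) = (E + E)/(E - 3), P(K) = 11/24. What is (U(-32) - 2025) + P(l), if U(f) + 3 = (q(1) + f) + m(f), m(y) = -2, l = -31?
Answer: -49501/24 ≈ -2062.5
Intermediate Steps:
P(K) = 11/24 (P(K) = 11*(1/24) = 11/24)
q(E) = 2*E/(-3 + E) (q(E) = (2*E)/(-3 + E) = 2*E/(-3 + E))
U(f) = -6 + f (U(f) = -3 + ((2*1/(-3 + 1) + f) - 2) = -3 + ((2*1/(-2) + f) - 2) = -3 + ((2*1*(-1/2) + f) - 2) = -3 + ((-1 + f) - 2) = -3 + (-3 + f) = -6 + f)
(U(-32) - 2025) + P(l) = ((-6 - 32) - 2025) + 11/24 = (-38 - 2025) + 11/24 = -2063 + 11/24 = -49501/24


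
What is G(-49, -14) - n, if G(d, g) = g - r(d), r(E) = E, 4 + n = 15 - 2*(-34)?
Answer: -44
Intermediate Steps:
n = 79 (n = -4 + (15 - 2*(-34)) = -4 + (15 + 68) = -4 + 83 = 79)
G(d, g) = g - d
G(-49, -14) - n = (-14 - 1*(-49)) - 1*79 = (-14 + 49) - 79 = 35 - 79 = -44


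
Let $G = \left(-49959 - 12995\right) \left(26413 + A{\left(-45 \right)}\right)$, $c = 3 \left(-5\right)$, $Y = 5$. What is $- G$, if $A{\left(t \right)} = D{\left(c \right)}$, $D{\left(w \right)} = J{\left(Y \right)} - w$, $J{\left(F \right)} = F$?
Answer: $1664063082$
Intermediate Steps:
$c = -15$
$D{\left(w \right)} = 5 - w$
$A{\left(t \right)} = 20$ ($A{\left(t \right)} = 5 - -15 = 5 + 15 = 20$)
$G = -1664063082$ ($G = \left(-49959 - 12995\right) \left(26413 + 20\right) = \left(-62954\right) 26433 = -1664063082$)
$- G = \left(-1\right) \left(-1664063082\right) = 1664063082$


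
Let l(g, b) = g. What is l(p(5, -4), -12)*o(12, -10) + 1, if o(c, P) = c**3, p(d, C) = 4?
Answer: 6913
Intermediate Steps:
l(p(5, -4), -12)*o(12, -10) + 1 = 4*12**3 + 1 = 4*1728 + 1 = 6912 + 1 = 6913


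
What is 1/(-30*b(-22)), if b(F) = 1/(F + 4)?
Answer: 3/5 ≈ 0.60000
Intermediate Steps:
b(F) = 1/(4 + F)
1/(-30*b(-22)) = 1/(-30/(4 - 22)) = 1/(-30/(-18)) = 1/(-30*(-1/18)) = 1/(5/3) = 3/5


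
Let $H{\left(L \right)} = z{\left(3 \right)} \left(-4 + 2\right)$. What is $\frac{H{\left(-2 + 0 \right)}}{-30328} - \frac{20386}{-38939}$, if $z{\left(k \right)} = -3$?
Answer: $\frac{309016487}{590470996} \approx 0.52334$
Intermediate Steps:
$H{\left(L \right)} = 6$ ($H{\left(L \right)} = - 3 \left(-4 + 2\right) = \left(-3\right) \left(-2\right) = 6$)
$\frac{H{\left(-2 + 0 \right)}}{-30328} - \frac{20386}{-38939} = \frac{6}{-30328} - \frac{20386}{-38939} = 6 \left(- \frac{1}{30328}\right) - - \frac{20386}{38939} = - \frac{3}{15164} + \frac{20386}{38939} = \frac{309016487}{590470996}$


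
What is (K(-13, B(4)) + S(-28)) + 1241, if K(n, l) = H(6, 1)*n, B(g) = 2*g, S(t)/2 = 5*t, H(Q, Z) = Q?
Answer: 883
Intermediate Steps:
S(t) = 10*t (S(t) = 2*(5*t) = 10*t)
K(n, l) = 6*n
(K(-13, B(4)) + S(-28)) + 1241 = (6*(-13) + 10*(-28)) + 1241 = (-78 - 280) + 1241 = -358 + 1241 = 883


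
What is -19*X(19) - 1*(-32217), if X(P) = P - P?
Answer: 32217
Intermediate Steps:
X(P) = 0
-19*X(19) - 1*(-32217) = -19*0 - 1*(-32217) = 0 + 32217 = 32217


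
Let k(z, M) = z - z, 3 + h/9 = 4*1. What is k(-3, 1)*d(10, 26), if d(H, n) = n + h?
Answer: 0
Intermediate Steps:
h = 9 (h = -27 + 9*(4*1) = -27 + 9*4 = -27 + 36 = 9)
k(z, M) = 0
d(H, n) = 9 + n (d(H, n) = n + 9 = 9 + n)
k(-3, 1)*d(10, 26) = 0*(9 + 26) = 0*35 = 0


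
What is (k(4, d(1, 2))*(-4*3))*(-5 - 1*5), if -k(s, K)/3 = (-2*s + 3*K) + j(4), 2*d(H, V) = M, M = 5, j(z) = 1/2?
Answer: 0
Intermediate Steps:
j(z) = 1/2
d(H, V) = 5/2 (d(H, V) = (1/2)*5 = 5/2)
k(s, K) = -3/2 - 9*K + 6*s (k(s, K) = -3*((-2*s + 3*K) + 1/2) = -3*(1/2 - 2*s + 3*K) = -3/2 - 9*K + 6*s)
(k(4, d(1, 2))*(-4*3))*(-5 - 1*5) = ((-3/2 - 9*5/2 + 6*4)*(-4*3))*(-5 - 1*5) = ((-3/2 - 45/2 + 24)*(-12))*(-5 - 5) = (0*(-12))*(-10) = 0*(-10) = 0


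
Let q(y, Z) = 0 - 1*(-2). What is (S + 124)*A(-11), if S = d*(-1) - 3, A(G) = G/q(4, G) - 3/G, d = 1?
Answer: -6900/11 ≈ -627.27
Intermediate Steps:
q(y, Z) = 2 (q(y, Z) = 0 + 2 = 2)
A(G) = G/2 - 3/G
S = -4 (S = 1*(-1) - 3 = -1 - 3 = -4)
(S + 124)*A(-11) = (-4 + 124)*((½)*(-11) - 3/(-11)) = 120*(-11/2 - 3*(-1/11)) = 120*(-11/2 + 3/11) = 120*(-115/22) = -6900/11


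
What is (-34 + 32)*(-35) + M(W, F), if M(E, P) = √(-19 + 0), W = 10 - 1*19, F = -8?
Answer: 70 + I*√19 ≈ 70.0 + 4.3589*I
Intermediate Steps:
W = -9 (W = 10 - 19 = -9)
M(E, P) = I*√19 (M(E, P) = √(-19) = I*√19)
(-34 + 32)*(-35) + M(W, F) = (-34 + 32)*(-35) + I*√19 = -2*(-35) + I*√19 = 70 + I*√19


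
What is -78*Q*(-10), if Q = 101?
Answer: 78780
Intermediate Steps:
-78*Q*(-10) = -78*101*(-10) = -7878*(-10) = 78780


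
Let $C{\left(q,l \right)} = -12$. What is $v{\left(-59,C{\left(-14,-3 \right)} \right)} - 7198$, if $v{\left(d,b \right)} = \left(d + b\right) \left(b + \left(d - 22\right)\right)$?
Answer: $-595$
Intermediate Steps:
$v{\left(d,b \right)} = \left(b + d\right) \left(-22 + b + d\right)$ ($v{\left(d,b \right)} = \left(b + d\right) \left(b + \left(d - 22\right)\right) = \left(b + d\right) \left(b + \left(-22 + d\right)\right) = \left(b + d\right) \left(-22 + b + d\right)$)
$v{\left(-59,C{\left(-14,-3 \right)} \right)} - 7198 = \left(\left(-12\right)^{2} + \left(-59\right)^{2} - -264 - -1298 + 2 \left(-12\right) \left(-59\right)\right) - 7198 = \left(144 + 3481 + 264 + 1298 + 1416\right) - 7198 = 6603 - 7198 = -595$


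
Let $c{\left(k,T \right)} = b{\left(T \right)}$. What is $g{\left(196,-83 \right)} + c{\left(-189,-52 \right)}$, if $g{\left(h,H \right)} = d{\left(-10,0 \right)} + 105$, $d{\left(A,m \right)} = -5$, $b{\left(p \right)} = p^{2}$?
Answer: $2804$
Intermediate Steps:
$g{\left(h,H \right)} = 100$ ($g{\left(h,H \right)} = -5 + 105 = 100$)
$c{\left(k,T \right)} = T^{2}$
$g{\left(196,-83 \right)} + c{\left(-189,-52 \right)} = 100 + \left(-52\right)^{2} = 100 + 2704 = 2804$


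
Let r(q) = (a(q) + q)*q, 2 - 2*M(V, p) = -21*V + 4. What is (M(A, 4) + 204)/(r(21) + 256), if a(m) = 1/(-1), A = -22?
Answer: -7/169 ≈ -0.041420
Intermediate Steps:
a(m) = -1
M(V, p) = -1 + 21*V/2 (M(V, p) = 1 - (-21*V + 4)/2 = 1 - (4 - 21*V)/2 = 1 + (-2 + 21*V/2) = -1 + 21*V/2)
r(q) = q*(-1 + q) (r(q) = (-1 + q)*q = q*(-1 + q))
(M(A, 4) + 204)/(r(21) + 256) = ((-1 + (21/2)*(-22)) + 204)/(21*(-1 + 21) + 256) = ((-1 - 231) + 204)/(21*20 + 256) = (-232 + 204)/(420 + 256) = -28/676 = -28*1/676 = -7/169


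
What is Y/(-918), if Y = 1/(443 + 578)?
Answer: -1/937278 ≈ -1.0669e-6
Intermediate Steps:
Y = 1/1021 ≈ 0.00097943
Y/(-918) = (1/1021)/(-918) = (1/1021)*(-1/918) = -1/937278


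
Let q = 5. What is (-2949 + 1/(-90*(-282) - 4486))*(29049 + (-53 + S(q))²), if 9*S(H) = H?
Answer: -158708640027965/1692414 ≈ -9.3777e+7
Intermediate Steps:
S(H) = H/9
(-2949 + 1/(-90*(-282) - 4486))*(29049 + (-53 + S(q))²) = (-2949 + 1/(-90*(-282) - 4486))*(29049 + (-53 + (⅑)*5)²) = (-2949 + 1/(25380 - 4486))*(29049 + (-53 + 5/9)²) = (-2949 + 1/20894)*(29049 + (-472/9)²) = (-2949 + 1/20894)*(29049 + 222784/81) = -61616405/20894*2575753/81 = -158708640027965/1692414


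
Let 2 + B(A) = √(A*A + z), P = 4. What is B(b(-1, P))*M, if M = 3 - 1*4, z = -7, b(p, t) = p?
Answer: 2 - I*√6 ≈ 2.0 - 2.4495*I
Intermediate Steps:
B(A) = -2 + √(-7 + A²) (B(A) = -2 + √(A*A - 7) = -2 + √(A² - 7) = -2 + √(-7 + A²))
M = -1 (M = 3 - 4 = -1)
B(b(-1, P))*M = (-2 + √(-7 + (-1)²))*(-1) = (-2 + √(-7 + 1))*(-1) = (-2 + √(-6))*(-1) = (-2 + I*√6)*(-1) = 2 - I*√6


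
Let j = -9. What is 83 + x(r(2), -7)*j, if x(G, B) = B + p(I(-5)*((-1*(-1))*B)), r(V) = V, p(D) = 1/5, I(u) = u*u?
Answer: 721/5 ≈ 144.20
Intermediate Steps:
I(u) = u²
p(D) = ⅕
x(G, B) = ⅕ + B (x(G, B) = B + ⅕ = ⅕ + B)
83 + x(r(2), -7)*j = 83 + (⅕ - 7)*(-9) = 83 - 34/5*(-9) = 83 + 306/5 = 721/5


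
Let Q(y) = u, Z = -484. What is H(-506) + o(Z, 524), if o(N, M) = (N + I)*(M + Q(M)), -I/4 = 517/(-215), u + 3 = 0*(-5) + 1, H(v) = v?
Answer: -53348614/215 ≈ -2.4813e+5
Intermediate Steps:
u = -2 (u = -3 + (0*(-5) + 1) = -3 + (0 + 1) = -3 + 1 = -2)
I = 2068/215 (I = -2068/(-215) = -2068*(-1)/215 = -4*(-517/215) = 2068/215 ≈ 9.6186)
Q(y) = -2
o(N, M) = (-2 + M)*(2068/215 + N) (o(N, M) = (N + 2068/215)*(M - 2) = (2068/215 + N)*(-2 + M) = (-2 + M)*(2068/215 + N))
H(-506) + o(Z, 524) = -506 + (-4136/215 - 2*(-484) + (2068/215)*524 + 524*(-484)) = -506 + (-4136/215 + 968 + 1083632/215 - 253616) = -506 - 53239824/215 = -53348614/215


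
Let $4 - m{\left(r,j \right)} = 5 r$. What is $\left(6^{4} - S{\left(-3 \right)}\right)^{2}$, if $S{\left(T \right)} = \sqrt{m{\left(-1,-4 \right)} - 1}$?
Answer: $1679624 - 5184 \sqrt{2} \approx 1.6723 \cdot 10^{6}$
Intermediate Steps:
$m{\left(r,j \right)} = 4 - 5 r$
$S{\left(T \right)} = 2 \sqrt{2}$ ($S{\left(T \right)} = \sqrt{\left(4 - -5\right) - 1} = \sqrt{\left(4 + 5\right) - 1} = \sqrt{9 - 1} = \sqrt{8} = 2 \sqrt{2}$)
$\left(6^{4} - S{\left(-3 \right)}\right)^{2} = \left(6^{4} - 2 \sqrt{2}\right)^{2} = \left(1296 - 2 \sqrt{2}\right)^{2}$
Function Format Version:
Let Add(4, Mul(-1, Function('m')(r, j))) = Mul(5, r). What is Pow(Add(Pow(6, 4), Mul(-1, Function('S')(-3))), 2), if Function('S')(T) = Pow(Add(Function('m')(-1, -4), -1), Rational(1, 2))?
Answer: Add(1679624, Mul(-5184, Pow(2, Rational(1, 2)))) ≈ 1.6723e+6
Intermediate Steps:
Function('m')(r, j) = Add(4, Mul(-5, r)) (Function('m')(r, j) = Add(4, Mul(-1, Mul(5, r))) = Add(4, Mul(-5, r)))
Function('S')(T) = Mul(2, Pow(2, Rational(1, 2))) (Function('S')(T) = Pow(Add(Add(4, Mul(-5, -1)), -1), Rational(1, 2)) = Pow(Add(Add(4, 5), -1), Rational(1, 2)) = Pow(Add(9, -1), Rational(1, 2)) = Pow(8, Rational(1, 2)) = Mul(2, Pow(2, Rational(1, 2))))
Pow(Add(Pow(6, 4), Mul(-1, Function('S')(-3))), 2) = Pow(Add(Pow(6, 4), Mul(-1, Mul(2, Pow(2, Rational(1, 2))))), 2) = Pow(Add(1296, Mul(-2, Pow(2, Rational(1, 2)))), 2)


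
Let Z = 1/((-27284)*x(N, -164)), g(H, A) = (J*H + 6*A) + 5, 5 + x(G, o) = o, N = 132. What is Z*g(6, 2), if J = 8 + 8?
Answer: 113/4610996 ≈ 2.4507e-5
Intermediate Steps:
x(G, o) = -5 + o
J = 16
g(H, A) = 5 + 6*A + 16*H (g(H, A) = (16*H + 6*A) + 5 = (6*A + 16*H) + 5 = 5 + 6*A + 16*H)
Z = 1/4610996 (Z = 1/((-27284)*(-5 - 164)) = -1/27284/(-169) = -1/27284*(-1/169) = 1/4610996 ≈ 2.1687e-7)
Z*g(6, 2) = (5 + 6*2 + 16*6)/4610996 = (5 + 12 + 96)/4610996 = (1/4610996)*113 = 113/4610996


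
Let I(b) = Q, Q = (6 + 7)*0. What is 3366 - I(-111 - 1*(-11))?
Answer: 3366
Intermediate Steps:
Q = 0 (Q = 13*0 = 0)
I(b) = 0
3366 - I(-111 - 1*(-11)) = 3366 - 1*0 = 3366 + 0 = 3366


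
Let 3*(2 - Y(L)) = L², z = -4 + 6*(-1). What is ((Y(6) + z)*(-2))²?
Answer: 1600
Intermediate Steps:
z = -10 (z = -4 - 6 = -10)
Y(L) = 2 - L²/3
((Y(6) + z)*(-2))² = (((2 - ⅓*6²) - 10)*(-2))² = (((2 - ⅓*36) - 10)*(-2))² = (((2 - 12) - 10)*(-2))² = ((-10 - 10)*(-2))² = (-20*(-2))² = 40² = 1600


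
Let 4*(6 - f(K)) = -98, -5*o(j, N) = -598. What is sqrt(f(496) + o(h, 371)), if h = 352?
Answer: sqrt(15010)/10 ≈ 12.252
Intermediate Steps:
o(j, N) = 598/5 (o(j, N) = -1/5*(-598) = 598/5)
f(K) = 61/2 (f(K) = 6 - 1/4*(-98) = 6 + 49/2 = 61/2)
sqrt(f(496) + o(h, 371)) = sqrt(61/2 + 598/5) = sqrt(1501/10) = sqrt(15010)/10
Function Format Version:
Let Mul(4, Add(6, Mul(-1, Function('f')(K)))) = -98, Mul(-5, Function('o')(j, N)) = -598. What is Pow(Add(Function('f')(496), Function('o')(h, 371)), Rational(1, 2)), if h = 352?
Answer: Mul(Rational(1, 10), Pow(15010, Rational(1, 2))) ≈ 12.252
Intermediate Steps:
Function('o')(j, N) = Rational(598, 5) (Function('o')(j, N) = Mul(Rational(-1, 5), -598) = Rational(598, 5))
Function('f')(K) = Rational(61, 2) (Function('f')(K) = Add(6, Mul(Rational(-1, 4), -98)) = Add(6, Rational(49, 2)) = Rational(61, 2))
Pow(Add(Function('f')(496), Function('o')(h, 371)), Rational(1, 2)) = Pow(Add(Rational(61, 2), Rational(598, 5)), Rational(1, 2)) = Pow(Rational(1501, 10), Rational(1, 2)) = Mul(Rational(1, 10), Pow(15010, Rational(1, 2)))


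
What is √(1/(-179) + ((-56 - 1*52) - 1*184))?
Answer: I*√9356151/179 ≈ 17.088*I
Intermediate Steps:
√(1/(-179) + ((-56 - 1*52) - 1*184)) = √(-1/179 + ((-56 - 52) - 184)) = √(-1/179 + (-108 - 184)) = √(-1/179 - 292) = √(-52269/179) = I*√9356151/179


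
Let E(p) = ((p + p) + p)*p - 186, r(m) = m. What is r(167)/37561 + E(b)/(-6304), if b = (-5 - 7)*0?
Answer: 4019557/118392272 ≈ 0.033951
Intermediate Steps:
b = 0 (b = -12*0 = 0)
E(p) = -186 + 3*p² (E(p) = (2*p + p)*p - 186 = (3*p)*p - 186 = 3*p² - 186 = -186 + 3*p²)
r(167)/37561 + E(b)/(-6304) = 167/37561 + (-186 + 3*0²)/(-6304) = 167*(1/37561) + (-186 + 3*0)*(-1/6304) = 167/37561 + (-186 + 0)*(-1/6304) = 167/37561 - 186*(-1/6304) = 167/37561 + 93/3152 = 4019557/118392272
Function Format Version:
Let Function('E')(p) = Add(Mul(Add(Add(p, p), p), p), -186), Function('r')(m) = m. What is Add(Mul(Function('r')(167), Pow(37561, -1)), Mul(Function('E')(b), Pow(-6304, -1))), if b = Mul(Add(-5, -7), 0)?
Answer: Rational(4019557, 118392272) ≈ 0.033951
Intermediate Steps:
b = 0 (b = Mul(-12, 0) = 0)
Function('E')(p) = Add(-186, Mul(3, Pow(p, 2))) (Function('E')(p) = Add(Mul(Add(Mul(2, p), p), p), -186) = Add(Mul(Mul(3, p), p), -186) = Add(Mul(3, Pow(p, 2)), -186) = Add(-186, Mul(3, Pow(p, 2))))
Add(Mul(Function('r')(167), Pow(37561, -1)), Mul(Function('E')(b), Pow(-6304, -1))) = Add(Mul(167, Pow(37561, -1)), Mul(Add(-186, Mul(3, Pow(0, 2))), Pow(-6304, -1))) = Add(Mul(167, Rational(1, 37561)), Mul(Add(-186, Mul(3, 0)), Rational(-1, 6304))) = Add(Rational(167, 37561), Mul(Add(-186, 0), Rational(-1, 6304))) = Add(Rational(167, 37561), Mul(-186, Rational(-1, 6304))) = Add(Rational(167, 37561), Rational(93, 3152)) = Rational(4019557, 118392272)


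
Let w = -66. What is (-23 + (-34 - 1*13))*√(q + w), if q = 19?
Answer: -70*I*√47 ≈ -479.9*I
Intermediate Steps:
(-23 + (-34 - 1*13))*√(q + w) = (-23 + (-34 - 1*13))*√(19 - 66) = (-23 + (-34 - 13))*√(-47) = (-23 - 47)*(I*√47) = -70*I*√47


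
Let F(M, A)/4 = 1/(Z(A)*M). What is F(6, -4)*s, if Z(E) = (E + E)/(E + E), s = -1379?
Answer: -2758/3 ≈ -919.33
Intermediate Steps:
Z(E) = 1 (Z(E) = (2*E)/((2*E)) = (2*E)*(1/(2*E)) = 1)
F(M, A) = 4/M (F(M, A) = 4/((1*M)) = 4/M)
F(6, -4)*s = (4/6)*(-1379) = (4*(⅙))*(-1379) = (⅔)*(-1379) = -2758/3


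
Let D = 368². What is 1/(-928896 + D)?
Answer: -1/793472 ≈ -1.2603e-6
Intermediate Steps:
D = 135424
1/(-928896 + D) = 1/(-928896 + 135424) = 1/(-793472) = -1/793472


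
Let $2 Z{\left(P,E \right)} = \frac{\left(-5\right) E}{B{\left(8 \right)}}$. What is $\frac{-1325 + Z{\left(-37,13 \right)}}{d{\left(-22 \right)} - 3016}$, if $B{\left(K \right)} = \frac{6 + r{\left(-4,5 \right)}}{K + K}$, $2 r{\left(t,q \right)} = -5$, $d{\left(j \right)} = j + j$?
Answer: $\frac{2063}{4284} \approx 0.48156$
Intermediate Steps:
$d{\left(j \right)} = 2 j$
$r{\left(t,q \right)} = - \frac{5}{2}$ ($r{\left(t,q \right)} = \frac{1}{2} \left(-5\right) = - \frac{5}{2}$)
$B{\left(K \right)} = \frac{7}{4 K}$ ($B{\left(K \right)} = \frac{6 - \frac{5}{2}}{K + K} = \frac{7}{2 \cdot 2 K} = \frac{7 \frac{1}{2 K}}{2} = \frac{7}{4 K}$)
$Z{\left(P,E \right)} = - \frac{80 E}{7}$ ($Z{\left(P,E \right)} = \frac{- 5 E \frac{1}{\frac{7}{4} \cdot \frac{1}{8}}}{2} = \frac{- 5 E \frac{1}{\frac{7}{32}}}{2} = \frac{- 5 E \frac{32}{7}}{2} = \frac{\left(- \frac{160}{7}\right) E}{2} = - \frac{80 E}{7}$)
$\frac{-1325 + Z{\left(-37,13 \right)}}{d{\left(-22 \right)} - 3016} = \frac{-1325 - \frac{1040}{7}}{2 \left(-22\right) - 3016} = \frac{-1325 - \frac{1040}{7}}{-44 - 3016} = - \frac{10315}{7 \left(-3060\right)} = \left(- \frac{10315}{7}\right) \left(- \frac{1}{3060}\right) = \frac{2063}{4284}$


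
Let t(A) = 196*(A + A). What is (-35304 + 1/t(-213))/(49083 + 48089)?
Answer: -2947742785/8113473312 ≈ -0.36331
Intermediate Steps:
t(A) = 392*A (t(A) = 196*(2*A) = 392*A)
(-35304 + 1/t(-213))/(49083 + 48089) = (-35304 + 1/(392*(-213)))/(49083 + 48089) = (-35304 + 1/(-83496))/97172 = (-35304 - 1/83496)*(1/97172) = -2947742785/83496*1/97172 = -2947742785/8113473312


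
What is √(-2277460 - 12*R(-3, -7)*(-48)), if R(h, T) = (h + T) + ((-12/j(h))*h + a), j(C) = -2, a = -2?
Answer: 2*I*√573685 ≈ 1514.8*I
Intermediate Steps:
R(h, T) = -2 + T + 7*h (R(h, T) = (h + T) + ((-12/(-2))*h - 2) = (T + h) + ((-12*(-½))*h - 2) = (T + h) + (6*h - 2) = (T + h) + (-2 + 6*h) = -2 + T + 7*h)
√(-2277460 - 12*R(-3, -7)*(-48)) = √(-2277460 - 12*(-2 - 7 + 7*(-3))*(-48)) = √(-2277460 - 12*(-2 - 7 - 21)*(-48)) = √(-2277460 - 12*(-30)*(-48)) = √(-2277460 + 360*(-48)) = √(-2277460 - 17280) = √(-2294740) = 2*I*√573685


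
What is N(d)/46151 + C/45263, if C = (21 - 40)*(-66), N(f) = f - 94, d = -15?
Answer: 52939687/2088932713 ≈ 0.025343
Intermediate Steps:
N(f) = -94 + f
C = 1254 (C = -19*(-66) = 1254)
N(d)/46151 + C/45263 = (-94 - 15)/46151 + 1254/45263 = -109*1/46151 + 1254*(1/45263) = -109/46151 + 1254/45263 = 52939687/2088932713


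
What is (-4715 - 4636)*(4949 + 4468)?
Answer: -88058367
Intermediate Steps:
(-4715 - 4636)*(4949 + 4468) = -9351*9417 = -88058367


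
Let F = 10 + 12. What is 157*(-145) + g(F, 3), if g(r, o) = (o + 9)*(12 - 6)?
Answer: -22693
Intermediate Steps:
F = 22
g(r, o) = 54 + 6*o (g(r, o) = (9 + o)*6 = 54 + 6*o)
157*(-145) + g(F, 3) = 157*(-145) + (54 + 6*3) = -22765 + (54 + 18) = -22765 + 72 = -22693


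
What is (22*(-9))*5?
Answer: -990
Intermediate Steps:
(22*(-9))*5 = -198*5 = -990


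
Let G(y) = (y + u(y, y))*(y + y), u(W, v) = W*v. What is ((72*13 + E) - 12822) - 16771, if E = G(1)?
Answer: -28653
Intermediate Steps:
G(y) = 2*y*(y + y²) (G(y) = (y + y*y)*(y + y) = (y + y²)*(2*y) = 2*y*(y + y²))
E = 4 (E = 2*1²*(1 + 1) = 2*1*2 = 4)
((72*13 + E) - 12822) - 16771 = ((72*13 + 4) - 12822) - 16771 = ((936 + 4) - 12822) - 16771 = (940 - 12822) - 16771 = -11882 - 16771 = -28653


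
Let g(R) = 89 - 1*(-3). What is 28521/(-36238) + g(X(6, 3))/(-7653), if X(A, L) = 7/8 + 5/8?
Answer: -221605109/277329414 ≈ -0.79907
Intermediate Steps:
X(A, L) = 3/2 (X(A, L) = 7*(⅛) + 5*(⅛) = 7/8 + 5/8 = 3/2)
g(R) = 92 (g(R) = 89 + 3 = 92)
28521/(-36238) + g(X(6, 3))/(-7653) = 28521/(-36238) + 92/(-7653) = 28521*(-1/36238) + 92*(-1/7653) = -28521/36238 - 92/7653 = -221605109/277329414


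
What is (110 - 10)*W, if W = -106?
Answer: -10600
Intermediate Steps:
(110 - 10)*W = (110 - 10)*(-106) = 100*(-106) = -10600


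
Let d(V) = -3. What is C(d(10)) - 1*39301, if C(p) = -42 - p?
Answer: -39340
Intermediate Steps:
C(d(10)) - 1*39301 = (-42 - 1*(-3)) - 1*39301 = (-42 + 3) - 39301 = -39 - 39301 = -39340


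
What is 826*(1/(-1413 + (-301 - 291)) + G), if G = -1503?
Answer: -2489164216/2005 ≈ -1.2415e+6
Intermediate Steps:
826*(1/(-1413 + (-301 - 291)) + G) = 826*(1/(-1413 + (-301 - 291)) - 1503) = 826*(1/(-1413 - 592) - 1503) = 826*(1/(-2005) - 1503) = 826*(-1/2005 - 1503) = 826*(-3013516/2005) = -2489164216/2005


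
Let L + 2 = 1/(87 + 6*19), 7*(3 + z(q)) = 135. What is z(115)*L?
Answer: -15238/469 ≈ -32.490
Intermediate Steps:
z(q) = 114/7 (z(q) = -3 + (1/7)*135 = -3 + 135/7 = 114/7)
L = -401/201 (L = -2 + 1/(87 + 6*19) = -2 + 1/(87 + 114) = -2 + 1/201 = -401/201 ≈ -1.9950)
z(115)*L = (114/7)*(-401/201) = -15238/469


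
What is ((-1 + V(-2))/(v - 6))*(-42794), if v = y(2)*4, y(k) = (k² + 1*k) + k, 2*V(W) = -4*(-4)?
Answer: -149779/13 ≈ -11521.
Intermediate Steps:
V(W) = 8 (V(W) = (-4*(-4))/2 = (½)*16 = 8)
y(k) = k² + 2*k (y(k) = (k² + k) + k = (k + k²) + k = k² + 2*k)
v = 32 (v = (2*(2 + 2))*4 = (2*4)*4 = 8*4 = 32)
((-1 + V(-2))/(v - 6))*(-42794) = ((-1 + 8)/(32 - 6))*(-42794) = (7/26)*(-42794) = -149779/13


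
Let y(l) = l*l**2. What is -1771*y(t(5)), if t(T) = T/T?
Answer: -1771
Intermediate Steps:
t(T) = 1
y(l) = l**3
-1771*y(t(5)) = -1771*1**3 = -1771*1 = -1771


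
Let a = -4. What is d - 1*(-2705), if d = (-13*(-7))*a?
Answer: 2341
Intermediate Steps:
d = -364 (d = -13*(-7)*(-4) = 91*(-4) = -364)
d - 1*(-2705) = -364 - 1*(-2705) = -364 + 2705 = 2341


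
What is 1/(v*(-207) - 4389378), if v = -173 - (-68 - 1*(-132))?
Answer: -1/4340319 ≈ -2.3040e-7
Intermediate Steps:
v = -237 (v = -173 - (-68 + 132) = -173 - 1*64 = -173 - 64 = -237)
1/(v*(-207) - 4389378) = 1/(-237*(-207) - 4389378) = 1/(49059 - 4389378) = 1/(-4340319) = -1/4340319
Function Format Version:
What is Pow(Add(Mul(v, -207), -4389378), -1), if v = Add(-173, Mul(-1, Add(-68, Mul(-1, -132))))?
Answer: Rational(-1, 4340319) ≈ -2.3040e-7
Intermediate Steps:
v = -237 (v = Add(-173, Mul(-1, Add(-68, 132))) = Add(-173, Mul(-1, 64)) = Add(-173, -64) = -237)
Pow(Add(Mul(v, -207), -4389378), -1) = Pow(Add(Mul(-237, -207), -4389378), -1) = Pow(Add(49059, -4389378), -1) = Pow(-4340319, -1) = Rational(-1, 4340319)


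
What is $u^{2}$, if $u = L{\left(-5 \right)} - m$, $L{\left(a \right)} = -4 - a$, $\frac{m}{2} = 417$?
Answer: $693889$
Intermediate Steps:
$m = 834$ ($m = 2 \cdot 417 = 834$)
$u = -833$ ($u = \left(-4 - -5\right) - 834 = \left(-4 + 5\right) - 834 = 1 - 834 = -833$)
$u^{2} = \left(-833\right)^{2} = 693889$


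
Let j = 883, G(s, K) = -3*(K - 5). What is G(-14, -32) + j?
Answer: 994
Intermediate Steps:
G(s, K) = 15 - 3*K (G(s, K) = -3*(-5 + K) = 15 - 3*K)
G(-14, -32) + j = (15 - 3*(-32)) + 883 = (15 + 96) + 883 = 111 + 883 = 994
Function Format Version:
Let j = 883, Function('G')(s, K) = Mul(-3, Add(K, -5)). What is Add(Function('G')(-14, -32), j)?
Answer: 994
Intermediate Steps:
Function('G')(s, K) = Add(15, Mul(-3, K)) (Function('G')(s, K) = Mul(-3, Add(-5, K)) = Add(15, Mul(-3, K)))
Add(Function('G')(-14, -32), j) = Add(Add(15, Mul(-3, -32)), 883) = Add(Add(15, 96), 883) = Add(111, 883) = 994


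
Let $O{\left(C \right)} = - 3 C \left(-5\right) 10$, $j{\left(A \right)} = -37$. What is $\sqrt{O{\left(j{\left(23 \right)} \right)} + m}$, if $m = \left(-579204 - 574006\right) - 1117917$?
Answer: $i \sqrt{2276677} \approx 1508.9 i$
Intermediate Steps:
$O{\left(C \right)} = 150 C$ ($O{\left(C \right)} = - 3 \left(- 5 C\right) 10 = 15 C 10 = 150 C$)
$m = -2271127$ ($m = -1153210 - 1117917 = -2271127$)
$\sqrt{O{\left(j{\left(23 \right)} \right)} + m} = \sqrt{150 \left(-37\right) - 2271127} = \sqrt{-5550 - 2271127} = \sqrt{-2276677} = i \sqrt{2276677}$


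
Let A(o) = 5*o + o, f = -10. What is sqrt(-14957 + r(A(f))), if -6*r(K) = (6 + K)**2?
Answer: I*sqrt(15443) ≈ 124.27*I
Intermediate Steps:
A(o) = 6*o
r(K) = -(6 + K)**2/6
sqrt(-14957 + r(A(f))) = sqrt(-14957 - (6 + 6*(-10))**2/6) = sqrt(-14957 - (6 - 60)**2/6) = sqrt(-14957 - 1/6*(-54)**2) = sqrt(-14957 - 1/6*2916) = sqrt(-14957 - 486) = sqrt(-15443) = I*sqrt(15443)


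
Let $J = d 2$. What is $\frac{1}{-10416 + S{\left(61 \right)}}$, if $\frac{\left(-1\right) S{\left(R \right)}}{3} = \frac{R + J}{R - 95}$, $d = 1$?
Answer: $- \frac{34}{353955} \approx -9.6057 \cdot 10^{-5}$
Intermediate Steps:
$J = 2$ ($J = 1 \cdot 2 = 2$)
$S{\left(R \right)} = - \frac{3 \left(2 + R\right)}{-95 + R}$ ($S{\left(R \right)} = - 3 \frac{R + 2}{R - 95} = - 3 \frac{2 + R}{-95 + R} = - \frac{3 \left(2 + R\right)}{-95 + R}$)
$\frac{1}{-10416 + S{\left(61 \right)}} = \frac{1}{-10416 + \frac{3 \left(-2 - 61\right)}{-95 + 61}} = \frac{1}{-10416 + \frac{3 \left(-2 - 61\right)}{-34}} = \frac{1}{-10416 + 3 \left(- \frac{1}{34}\right) \left(-63\right)} = \frac{1}{-10416 + \frac{189}{34}} = \frac{1}{- \frac{353955}{34}} = - \frac{34}{353955}$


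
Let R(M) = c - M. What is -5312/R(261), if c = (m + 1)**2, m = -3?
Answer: 5312/257 ≈ 20.669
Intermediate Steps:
c = 4 (c = (-3 + 1)**2 = (-2)**2 = 4)
R(M) = 4 - M
-5312/R(261) = -5312/(4 - 1*261) = -5312/(4 - 261) = -5312/(-257) = -5312*(-1/257) = 5312/257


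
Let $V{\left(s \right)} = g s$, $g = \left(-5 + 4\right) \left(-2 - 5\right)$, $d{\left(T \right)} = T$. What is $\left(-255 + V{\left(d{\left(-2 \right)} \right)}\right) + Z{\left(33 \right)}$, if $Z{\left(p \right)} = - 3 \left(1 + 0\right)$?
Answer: $-272$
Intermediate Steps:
$Z{\left(p \right)} = -3$ ($Z{\left(p \right)} = \left(-3\right) 1 = -3$)
$g = 7$ ($g = \left(-1\right) \left(-7\right) = 7$)
$V{\left(s \right)} = 7 s$
$\left(-255 + V{\left(d{\left(-2 \right)} \right)}\right) + Z{\left(33 \right)} = \left(-255 + 7 \left(-2\right)\right) - 3 = \left(-255 - 14\right) - 3 = -269 - 3 = -272$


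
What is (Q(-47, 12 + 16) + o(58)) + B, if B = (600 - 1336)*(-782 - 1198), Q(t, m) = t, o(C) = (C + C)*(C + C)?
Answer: 1470689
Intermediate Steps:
o(C) = 4*C**2 (o(C) = (2*C)*(2*C) = 4*C**2)
B = 1457280 (B = -736*(-1980) = 1457280)
(Q(-47, 12 + 16) + o(58)) + B = (-47 + 4*58**2) + 1457280 = (-47 + 4*3364) + 1457280 = (-47 + 13456) + 1457280 = 13409 + 1457280 = 1470689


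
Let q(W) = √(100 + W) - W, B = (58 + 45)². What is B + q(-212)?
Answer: 10821 + 4*I*√7 ≈ 10821.0 + 10.583*I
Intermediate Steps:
B = 10609 (B = 103² = 10609)
B + q(-212) = 10609 + (√(100 - 212) - 1*(-212)) = 10609 + (√(-112) + 212) = 10609 + (4*I*√7 + 212) = 10609 + (212 + 4*I*√7) = 10821 + 4*I*√7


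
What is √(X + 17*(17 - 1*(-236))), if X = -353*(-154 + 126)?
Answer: √14185 ≈ 119.10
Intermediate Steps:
X = 9884 (X = -353*(-28) = 9884)
√(X + 17*(17 - 1*(-236))) = √(9884 + 17*(17 - 1*(-236))) = √(9884 + 17*(17 + 236)) = √(9884 + 17*253) = √(9884 + 4301) = √14185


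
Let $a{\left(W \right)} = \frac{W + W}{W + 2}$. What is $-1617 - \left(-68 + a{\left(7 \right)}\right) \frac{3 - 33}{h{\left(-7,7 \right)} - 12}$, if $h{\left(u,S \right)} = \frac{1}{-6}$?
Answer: $- \frac{106081}{73} \approx -1453.2$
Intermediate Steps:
$h{\left(u,S \right)} = - \frac{1}{6}$
$a{\left(W \right)} = \frac{2 W}{2 + W}$
$-1617 - \left(-68 + a{\left(7 \right)}\right) \frac{3 - 33}{h{\left(-7,7 \right)} - 12} = -1617 - \left(-68 + 2 \cdot 7 \frac{1}{2 + 7}\right) \frac{3 - 33}{- \frac{1}{6} - 12} = -1617 - \left(-68 + 2 \cdot 7 \cdot \frac{1}{9}\right) \left(- \frac{30}{- \frac{73}{6}}\right) = -1617 - \left(-68 + 2 \cdot 7 \cdot \frac{1}{9}\right) \left(\left(-30\right) \left(- \frac{6}{73}\right)\right) = -1617 - \left(-68 + \frac{14}{9}\right) \frac{180}{73} = -1617 - \left(- \frac{598}{9}\right) \frac{180}{73} = -1617 - - \frac{11960}{73} = -1617 + \frac{11960}{73} = - \frac{106081}{73}$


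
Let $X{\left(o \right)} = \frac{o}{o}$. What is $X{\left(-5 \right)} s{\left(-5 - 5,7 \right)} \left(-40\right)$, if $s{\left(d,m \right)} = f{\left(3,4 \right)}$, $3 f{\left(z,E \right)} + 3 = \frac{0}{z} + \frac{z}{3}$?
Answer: $\frac{80}{3} \approx 26.667$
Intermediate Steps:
$f{\left(z,E \right)} = -1 + \frac{z}{9}$ ($f{\left(z,E \right)} = -1 + \frac{\frac{0}{z} + \frac{z}{3}}{3} = -1 + \frac{0 + z \frac{1}{3}}{3} = -1 + \frac{0 + \frac{z}{3}}{3} = -1 + \frac{\frac{1}{3} z}{3} = -1 + \frac{z}{9}$)
$s{\left(d,m \right)} = - \frac{2}{3}$ ($s{\left(d,m \right)} = -1 + \frac{1}{9} \cdot 3 = -1 + \frac{1}{3} = - \frac{2}{3}$)
$X{\left(o \right)} = 1$
$X{\left(-5 \right)} s{\left(-5 - 5,7 \right)} \left(-40\right) = 1 \left(- \frac{2}{3}\right) \left(-40\right) = \left(- \frac{2}{3}\right) \left(-40\right) = \frac{80}{3}$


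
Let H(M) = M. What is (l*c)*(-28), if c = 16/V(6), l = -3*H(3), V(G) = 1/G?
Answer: 24192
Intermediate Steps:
l = -9 (l = -3*3 = -9)
c = 96 (c = 16/(1/6) = 16*6 = 96)
(l*c)*(-28) = -9*96*(-28) = -864*(-28) = 24192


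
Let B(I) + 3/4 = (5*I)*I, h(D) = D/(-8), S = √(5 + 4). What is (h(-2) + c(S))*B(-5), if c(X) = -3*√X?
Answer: 497/16 - 1491*√3/4 ≈ -614.56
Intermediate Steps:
S = 3 (S = √9 = 3)
h(D) = -D/8 (h(D) = D*(-⅛) = -D/8)
B(I) = -¾ + 5*I² (B(I) = -¾ + (5*I)*I = -¾ + 5*I²)
(h(-2) + c(S))*B(-5) = (-⅛*(-2) - 3*√3)*(-¾ + 5*(-5)²) = (¼ - 3*√3)*(-¾ + 5*25) = (¼ - 3*√3)*(-¾ + 125) = (¼ - 3*√3)*(497/4) = 497/16 - 1491*√3/4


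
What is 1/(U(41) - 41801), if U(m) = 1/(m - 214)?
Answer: -173/7231574 ≈ -2.3923e-5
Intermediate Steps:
U(m) = 1/(-214 + m)
1/(U(41) - 41801) = 1/(1/(-214 + 41) - 41801) = 1/(1/(-173) - 41801) = 1/(-1/173 - 41801) = 1/(-7231574/173) = -173/7231574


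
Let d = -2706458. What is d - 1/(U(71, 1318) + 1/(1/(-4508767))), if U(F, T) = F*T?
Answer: -11949523590561/4415189 ≈ -2.7065e+6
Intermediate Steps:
d - 1/(U(71, 1318) + 1/(1/(-4508767))) = -2706458 - 1/(71*1318 + 1/(1/(-4508767))) = -2706458 - 1/(93578 + 1/(-1/4508767)) = -2706458 - 1/(93578 - 4508767) = -2706458 - 1/(-4415189) = -2706458 - 1*(-1/4415189) = -2706458 + 1/4415189 = -11949523590561/4415189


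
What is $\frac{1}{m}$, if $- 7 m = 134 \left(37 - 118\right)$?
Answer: $\frac{7}{10854} \approx 0.00064492$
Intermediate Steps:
$m = \frac{10854}{7}$ ($m = - \frac{134 \left(37 - 118\right)}{7} = - \frac{134 \left(-81\right)}{7} = \left(- \frac{1}{7}\right) \left(-10854\right) = \frac{10854}{7} \approx 1550.6$)
$\frac{1}{m} = \frac{1}{\frac{10854}{7}} = \frac{7}{10854}$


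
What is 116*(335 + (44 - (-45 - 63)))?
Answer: 56492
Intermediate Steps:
116*(335 + (44 - (-45 - 63))) = 116*(335 + (44 - 1*(-108))) = 116*(335 + (44 + 108)) = 116*(335 + 152) = 116*487 = 56492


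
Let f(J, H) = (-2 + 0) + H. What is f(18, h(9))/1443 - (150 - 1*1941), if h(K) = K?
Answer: 2584420/1443 ≈ 1791.0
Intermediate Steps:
f(J, H) = -2 + H
f(18, h(9))/1443 - (150 - 1*1941) = (-2 + 9)/1443 - (150 - 1*1941) = 7*(1/1443) - (150 - 1941) = 7/1443 - 1*(-1791) = 7/1443 + 1791 = 2584420/1443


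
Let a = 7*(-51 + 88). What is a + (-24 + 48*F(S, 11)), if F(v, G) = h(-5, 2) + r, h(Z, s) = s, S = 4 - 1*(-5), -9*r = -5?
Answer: 1073/3 ≈ 357.67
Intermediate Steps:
r = 5/9 (r = -⅑*(-5) = 5/9 ≈ 0.55556)
a = 259 (a = 7*37 = 259)
S = 9 (S = 4 + 5 = 9)
F(v, G) = 23/9 (F(v, G) = 2 + 5/9 = 23/9)
a + (-24 + 48*F(S, 11)) = 259 + (-24 + 48*(23/9)) = 259 + (-24 + 368/3) = 259 + 296/3 = 1073/3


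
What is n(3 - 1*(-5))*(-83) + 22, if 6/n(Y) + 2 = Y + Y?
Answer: -95/7 ≈ -13.571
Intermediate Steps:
n(Y) = 6/(-2 + 2*Y) (n(Y) = 6/(-2 + (Y + Y)) = 6/(-2 + 2*Y))
n(3 - 1*(-5))*(-83) + 22 = (3/(-1 + (3 - 1*(-5))))*(-83) + 22 = (3/(-1 + (3 + 5)))*(-83) + 22 = (3/(-1 + 8))*(-83) + 22 = (3/7)*(-83) + 22 = -249/7 + 22 = -95/7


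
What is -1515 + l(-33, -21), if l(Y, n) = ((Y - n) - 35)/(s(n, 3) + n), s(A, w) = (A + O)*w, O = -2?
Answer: -136303/90 ≈ -1514.5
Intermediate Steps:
s(A, w) = w*(-2 + A) (s(A, w) = (A - 2)*w = (-2 + A)*w = w*(-2 + A))
l(Y, n) = (-35 + Y - n)/(-6 + 4*n) (l(Y, n) = ((Y - n) - 35)/(3*(-2 + n) + n) = (-35 + Y - n)/((-6 + 3*n) + n) = (-35 + Y - n)/(-6 + 4*n))
-1515 + l(-33, -21) = -1515 + (-35 - 33 - 1*(-21))/(2*(-3 + 2*(-21))) = -1515 + (-35 - 33 + 21)/(2*(-3 - 42)) = -1515 + (½)*(-47)/(-45) = -1515 + (½)*(-1/45)*(-47) = -1515 + 47/90 = -136303/90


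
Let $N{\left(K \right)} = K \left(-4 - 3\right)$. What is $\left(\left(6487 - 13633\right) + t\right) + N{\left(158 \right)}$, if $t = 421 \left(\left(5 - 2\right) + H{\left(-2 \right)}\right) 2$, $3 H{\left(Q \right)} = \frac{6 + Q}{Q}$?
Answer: $- \frac{18862}{3} \approx -6287.3$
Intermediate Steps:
$N{\left(K \right)} = - 7 K$ ($N{\left(K \right)} = K \left(-7\right) = - 7 K$)
$H{\left(Q \right)} = \frac{6 + Q}{3 Q}$ ($H{\left(Q \right)} = \frac{\left(6 + Q\right) \frac{1}{Q}}{3} = \frac{\frac{1}{Q} \left(6 + Q\right)}{3} = \frac{6 + Q}{3 Q}$)
$t = \frac{5894}{3}$ ($t = 421 \left(\left(5 - 2\right) + \frac{6 - 2}{3 \left(-2\right)}\right) 2 = 421 \left(3 + \frac{1}{3} \left(- \frac{1}{2}\right) 4\right) 2 = 421 \left(3 - \frac{2}{3}\right) 2 = 421 \cdot \frac{7}{3} \cdot 2 = 421 \cdot \frac{14}{3} = \frac{5894}{3} \approx 1964.7$)
$\left(\left(6487 - 13633\right) + t\right) + N{\left(158 \right)} = \left(\left(6487 - 13633\right) + \frac{5894}{3}\right) - 1106 = \left(-7146 + \frac{5894}{3}\right) - 1106 = - \frac{15544}{3} - 1106 = - \frac{18862}{3}$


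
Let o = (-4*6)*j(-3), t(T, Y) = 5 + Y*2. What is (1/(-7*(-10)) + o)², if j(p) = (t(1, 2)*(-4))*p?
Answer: 32920110721/4900 ≈ 6.7184e+6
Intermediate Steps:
t(T, Y) = 5 + 2*Y
j(p) = -36*p (j(p) = ((5 + 2*2)*(-4))*p = ((5 + 4)*(-4))*p = (9*(-4))*p = -36*p)
o = -2592 (o = (-4*6)*(-36*(-3)) = -24*108 = -2592)
(1/(-7*(-10)) + o)² = (1/(-7*(-10)) - 2592)² = (1/70 - 2592)² = (-181439/70)² = 32920110721/4900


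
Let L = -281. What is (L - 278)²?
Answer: 312481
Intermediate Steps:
(L - 278)² = (-281 - 278)² = (-559)² = 312481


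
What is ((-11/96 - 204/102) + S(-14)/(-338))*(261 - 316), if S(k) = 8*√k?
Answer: 11165/96 + 220*I*√14/169 ≈ 116.3 + 4.8708*I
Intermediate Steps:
((-11/96 - 204/102) + S(-14)/(-338))*(261 - 316) = ((-11/96 - 204/102) + (8*√(-14))/(-338))*(261 - 316) = ((-11*1/96 - 204*1/102) + (8*(I*√14))*(-1/338))*(-55) = ((-11/96 - 2) + (8*I*√14)*(-1/338))*(-55) = (-203/96 - 4*I*√14/169)*(-55) = 11165/96 + 220*I*√14/169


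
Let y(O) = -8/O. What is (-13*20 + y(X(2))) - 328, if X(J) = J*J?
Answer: -590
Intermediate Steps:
X(J) = J²
(-13*20 + y(X(2))) - 328 = (-13*20 - 8/(2²)) - 328 = (-260 - 8/4) - 328 = (-260 - 8*¼) - 328 = (-260 - 2) - 328 = -262 - 328 = -590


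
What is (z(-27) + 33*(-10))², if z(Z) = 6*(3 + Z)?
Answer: 224676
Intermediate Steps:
z(Z) = 18 + 6*Z
(z(-27) + 33*(-10))² = ((18 + 6*(-27)) + 33*(-10))² = ((18 - 162) - 330)² = (-144 - 330)² = (-474)² = 224676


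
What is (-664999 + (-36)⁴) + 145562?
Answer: 1160179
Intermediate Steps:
(-664999 + (-36)⁴) + 145562 = (-664999 + 1679616) + 145562 = 1014617 + 145562 = 1160179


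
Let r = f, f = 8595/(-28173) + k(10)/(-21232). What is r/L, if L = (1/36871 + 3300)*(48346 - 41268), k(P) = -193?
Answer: -44408649143/3504419468130736864 ≈ -1.2672e-8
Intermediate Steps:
L = 861210702478/36871 (L = (1/36871 + 3300)*7078 = (121674301/36871)*7078 = 861210702478/36871 ≈ 2.3357e+7)
f = -59017217/199389712 (f = 8595/(-28173) - 193/(-21232) = 8595*(-1/28173) - 193*(-1/21232) = -2865/9391 + 193/21232 = -59017217/199389712 ≈ -0.29599)
r = -59017217/199389712 ≈ -0.29599
r/L = -59017217/(199389712*861210702478/36871) = -59017217/199389712*36871/861210702478 = -44408649143/3504419468130736864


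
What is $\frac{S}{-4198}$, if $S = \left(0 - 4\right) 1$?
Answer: $\frac{2}{2099} \approx 0.00095283$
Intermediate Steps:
$S = -4$ ($S = \left(-4\right) 1 = -4$)
$\frac{S}{-4198} = \frac{1}{-4198} \left(-4\right) = \left(- \frac{1}{4198}\right) \left(-4\right) = \frac{2}{2099}$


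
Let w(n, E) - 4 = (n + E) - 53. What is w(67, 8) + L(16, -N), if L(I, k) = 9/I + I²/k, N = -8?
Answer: 937/16 ≈ 58.563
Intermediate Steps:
w(n, E) = -49 + E + n (w(n, E) = 4 + ((n + E) - 53) = 4 + ((E + n) - 53) = 4 + (-53 + E + n) = -49 + E + n)
w(67, 8) + L(16, -N) = (-49 + 8 + 67) + (9/16 + 16²/((-1*(-8)))) = 26 + (9*(1/16) + 256/8) = 26 + (9/16 + 256*(⅛)) = 26 + (9/16 + 32) = 26 + 521/16 = 937/16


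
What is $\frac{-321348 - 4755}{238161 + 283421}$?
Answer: $- \frac{326103}{521582} \approx -0.62522$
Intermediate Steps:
$\frac{-321348 - 4755}{238161 + 283421} = - \frac{326103}{521582}$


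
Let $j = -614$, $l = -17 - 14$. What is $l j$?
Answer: $19034$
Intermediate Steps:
$l = -31$
$l j = \left(-31\right) \left(-614\right) = 19034$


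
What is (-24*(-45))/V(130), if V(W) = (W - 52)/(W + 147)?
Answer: 49860/13 ≈ 3835.4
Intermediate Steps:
V(W) = (-52 + W)/(147 + W)
(-24*(-45))/V(130) = (-24*(-45))/(((-52 + 130)/(147 + 130))) = 1080/((78/277)) = 1080/(((1/277)*78)) = 1080/(78/277) = 1080*(277/78) = 49860/13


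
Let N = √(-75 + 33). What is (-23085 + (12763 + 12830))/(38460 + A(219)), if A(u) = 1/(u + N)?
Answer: 4630258562292/71004691160281 + 2508*I*√42/71004691160281 ≈ 0.065211 + 2.2891e-10*I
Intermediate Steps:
N = I*√42 (N = √(-42) = I*√42 ≈ 6.4807*I)
A(u) = 1/(u + I*√42)
(-23085 + (12763 + 12830))/(38460 + A(219)) = (-23085 + (12763 + 12830))/(38460 + 1/(219 + I*√42)) = (-23085 + 25593)/(38460 + 1/(219 + I*√42)) = 2508/(38460 + 1/(219 + I*√42))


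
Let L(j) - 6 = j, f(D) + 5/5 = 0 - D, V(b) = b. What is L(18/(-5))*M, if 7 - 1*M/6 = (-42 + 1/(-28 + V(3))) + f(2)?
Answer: 93672/125 ≈ 749.38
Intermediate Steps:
f(D) = -1 - D (f(D) = -1 + (0 - D) = -1 - D)
L(j) = 6 + j
M = 7806/25 (M = 42 - 6*((-42 + 1/(-28 + 3)) + (-1 - 1*2)) = 42 - 6*((-42 + 1/(-25)) + (-1 - 2)) = 42 - 6*((-42 - 1/25) - 3) = 42 - 6*(-1051/25 - 3) = 42 - 6*(-1126/25) = 42 + 6756/25 = 7806/25 ≈ 312.24)
L(18/(-5))*M = (6 + 18/(-5))*(7806/25) = (6 + 18*(-⅕))*(7806/25) = (6 - 18/5)*(7806/25) = (12/5)*(7806/25) = 93672/125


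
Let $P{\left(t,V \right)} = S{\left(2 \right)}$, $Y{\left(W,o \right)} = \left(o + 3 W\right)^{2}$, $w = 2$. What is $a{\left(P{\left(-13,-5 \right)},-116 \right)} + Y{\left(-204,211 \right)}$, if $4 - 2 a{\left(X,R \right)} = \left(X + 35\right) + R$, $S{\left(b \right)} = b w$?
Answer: $\frac{321683}{2} \approx 1.6084 \cdot 10^{5}$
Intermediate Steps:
$S{\left(b \right)} = 2 b$ ($S{\left(b \right)} = b 2 = 2 b$)
$P{\left(t,V \right)} = 4$ ($P{\left(t,V \right)} = 2 \cdot 2 = 4$)
$a{\left(X,R \right)} = - \frac{31}{2} - \frac{R}{2} - \frac{X}{2}$ ($a{\left(X,R \right)} = 2 - \frac{\left(X + 35\right) + R}{2} = 2 - \frac{\left(35 + X\right) + R}{2} = 2 - \frac{35 + R + X}{2} = 2 - \left(\frac{35}{2} + \frac{R}{2} + \frac{X}{2}\right) = - \frac{31}{2} - \frac{R}{2} - \frac{X}{2}$)
$a{\left(P{\left(-13,-5 \right)},-116 \right)} + Y{\left(-204,211 \right)} = \left(- \frac{31}{2} - -58 - 2\right) + \left(211 + 3 \left(-204\right)\right)^{2} = \left(- \frac{31}{2} + 58 - 2\right) + \left(211 - 612\right)^{2} = \frac{81}{2} + \left(-401\right)^{2} = \frac{81}{2} + 160801 = \frac{321683}{2}$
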